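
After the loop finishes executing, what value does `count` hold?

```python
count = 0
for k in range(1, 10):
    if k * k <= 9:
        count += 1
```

Let's trace through this code step by step.

Initialize: count = 0
Entering loop: for k in range(1, 10):
After iteration 1: k = 1, count = 1
After iteration 2: k = 2, count = 2
After iteration 3: k = 3, count = 3
After iteration 4: k = 4, count = 3
After iteration 5: k = 5, count = 3
After iteration 6: k = 6, count = 3
After iteration 7: k = 7, count = 3
After iteration 8: k = 8, count = 3
After iteration 9: k = 9, count = 3
Loop ends.

Final answer: 3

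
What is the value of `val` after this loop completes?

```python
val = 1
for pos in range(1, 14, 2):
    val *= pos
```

Let's trace through this code step by step.

Initialize: val = 1
Entering loop: for pos in range(1, 14, 2):
After iteration 1: pos = 1, val = 1
After iteration 2: pos = 3, val = 3
After iteration 3: pos = 5, val = 15
After iteration 4: pos = 7, val = 105
After iteration 5: pos = 9, val = 945
After iteration 6: pos = 11, val = 10395
After iteration 7: pos = 13, val = 135135
Loop ends.

Final answer: 135135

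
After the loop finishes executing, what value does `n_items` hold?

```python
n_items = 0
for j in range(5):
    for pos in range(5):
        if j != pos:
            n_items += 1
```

Let's trace through this code step by step.

Initialize: n_items = 0
Entering loop: for j in range(5):
After iteration 1: j = 0, n_items = 4
After iteration 2: j = 1, n_items = 8
After iteration 3: j = 2, n_items = 12
After iteration 4: j = 3, n_items = 16
After iteration 5: j = 4, n_items = 20
Loop ends.

Final answer: 20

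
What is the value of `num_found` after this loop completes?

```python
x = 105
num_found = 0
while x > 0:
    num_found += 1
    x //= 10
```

Let's trace through this code step by step.

Initialize: x = 105
Initialize: num_found = 0
Entering loop: while x > 0:
After iteration 1: x = 10, num_found = 1
After iteration 2: x = 1, num_found = 2
After iteration 3: x = 0, num_found = 3
Loop ends.

Final answer: 3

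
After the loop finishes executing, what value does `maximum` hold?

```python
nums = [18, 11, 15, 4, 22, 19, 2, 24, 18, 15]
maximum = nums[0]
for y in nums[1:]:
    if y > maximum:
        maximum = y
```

Let's trace through this code step by step.

Initialize: nums = [18, 11, 15, 4, 22, 19, 2, 24, 18, 15]
Initialize: maximum = 18
Entering loop: for y in nums[1:]:
After iteration 1: y = 11, maximum = 18
After iteration 2: y = 15, maximum = 18
After iteration 3: y = 4, maximum = 18
After iteration 4: y = 22, maximum = 22
After iteration 5: y = 19, maximum = 22
After iteration 6: y = 2, maximum = 22
After iteration 7: y = 24, maximum = 24
After iteration 8: y = 18, maximum = 24
After iteration 9: y = 15, maximum = 24
Loop ends.

Final answer: 24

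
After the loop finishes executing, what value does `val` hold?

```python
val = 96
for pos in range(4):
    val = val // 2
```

Let's trace through this code step by step.

Initialize: val = 96
Entering loop: for pos in range(4):
After iteration 1: pos = 0, val = 48
After iteration 2: pos = 1, val = 24
After iteration 3: pos = 2, val = 12
After iteration 4: pos = 3, val = 6
Loop ends.

Final answer: 6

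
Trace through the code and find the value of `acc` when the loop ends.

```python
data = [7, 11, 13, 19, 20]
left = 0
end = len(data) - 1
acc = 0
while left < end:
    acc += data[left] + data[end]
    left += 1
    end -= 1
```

Let's trace through this code step by step.

Initialize: data = [7, 11, 13, 19, 20]
Initialize: left = 0
Initialize: end = 4
Initialize: acc = 0
Entering loop: while left < end:
After iteration 1: left = 1, end = 3, acc = 27
After iteration 2: left = 2, end = 2, acc = 57
Loop ends.

Final answer: 57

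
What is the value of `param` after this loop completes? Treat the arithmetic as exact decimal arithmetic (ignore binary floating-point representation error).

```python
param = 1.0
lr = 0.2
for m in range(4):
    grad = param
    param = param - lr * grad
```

Let's trace through this code step by step.

Initialize: param = 1.0
Initialize: lr = 0.2
Entering loop: for m in range(4):
After iteration 1: m = 0, param = 0.8, grad = 1.0
After iteration 2: m = 1, param = 0.64, grad = 0.8
After iteration 3: m = 2, param = 0.512, grad = 0.64
After iteration 4: m = 3, param = 0.4096, grad = 0.512
Loop ends.

Final answer: 0.4096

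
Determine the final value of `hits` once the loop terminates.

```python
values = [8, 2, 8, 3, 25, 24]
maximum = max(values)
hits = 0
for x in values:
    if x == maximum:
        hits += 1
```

Let's trace through this code step by step.

Initialize: values = [8, 2, 8, 3, 25, 24]
Initialize: maximum = 25
Initialize: hits = 0
Entering loop: for x in values:
After iteration 1: x = 8, hits = 0
After iteration 2: x = 2, hits = 0
After iteration 3: x = 8, hits = 0
After iteration 4: x = 3, hits = 0
After iteration 5: x = 25, hits = 1
After iteration 6: x = 24, hits = 1
Loop ends.

Final answer: 1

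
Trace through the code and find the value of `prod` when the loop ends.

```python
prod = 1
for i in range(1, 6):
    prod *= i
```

Let's trace through this code step by step.

Initialize: prod = 1
Entering loop: for i in range(1, 6):
After iteration 1: i = 1, prod = 1
After iteration 2: i = 2, prod = 2
After iteration 3: i = 3, prod = 6
After iteration 4: i = 4, prod = 24
After iteration 5: i = 5, prod = 120
Loop ends.

Final answer: 120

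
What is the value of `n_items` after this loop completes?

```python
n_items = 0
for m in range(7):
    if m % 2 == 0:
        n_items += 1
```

Let's trace through this code step by step.

Initialize: n_items = 0
Entering loop: for m in range(7):
After iteration 1: m = 0, n_items = 1
After iteration 2: m = 1, n_items = 1
After iteration 3: m = 2, n_items = 2
After iteration 4: m = 3, n_items = 2
After iteration 5: m = 4, n_items = 3
After iteration 6: m = 5, n_items = 3
After iteration 7: m = 6, n_items = 4
Loop ends.

Final answer: 4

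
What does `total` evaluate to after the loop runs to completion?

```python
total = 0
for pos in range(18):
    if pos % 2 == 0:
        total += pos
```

Let's trace through this code step by step.

Initialize: total = 0
Entering loop: for pos in range(18):
After iteration 1: pos = 0, total = 0
After iteration 2: pos = 1, total = 0
After iteration 3: pos = 2, total = 2
After iteration 4: pos = 3, total = 2
After iteration 5: pos = 4, total = 6
After iteration 6: pos = 5, total = 6
After iteration 7: pos = 6, total = 12
After iteration 8: pos = 7, total = 12
After iteration 9: pos = 8, total = 20
After iteration 10: pos = 9, total = 20
After iteration 11: pos = 10, total = 30
After iteration 12: pos = 11, total = 30
After iteration 13: pos = 12, total = 42
After iteration 14: pos = 13, total = 42
After iteration 15: pos = 14, total = 56
After iteration 16: pos = 15, total = 56
After iteration 17: pos = 16, total = 72
After iteration 18: pos = 17, total = 72
Loop ends.

Final answer: 72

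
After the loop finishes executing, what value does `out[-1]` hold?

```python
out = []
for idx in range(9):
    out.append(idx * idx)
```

Let's trace through this code step by step.

Initialize: out = []
Entering loop: for idx in range(9):
After iteration 1: idx = 0, out = [0]
After iteration 2: idx = 1, out = [0, 1]
After iteration 3: idx = 2, out = [0, 1, 4]
After iteration 4: idx = 3, out = [0, 1, 4, 9]
After iteration 5: idx = 4, out = [0, 1, 4, 9, 16]
After iteration 6: idx = 5, out = [0, 1, 4, 9, 16, 25]
After iteration 7: idx = 6, out = [0, 1, 4, 9, 16, 25, 36]
After iteration 8: idx = 7, out = [0, 1, 4, 9, 16, 25, 36, 49]
After iteration 9: idx = 8, out = [0, 1, 4, 9, 16, 25, 36, 49, 64]
Loop ends.
out[-1] = 64

Final answer: 64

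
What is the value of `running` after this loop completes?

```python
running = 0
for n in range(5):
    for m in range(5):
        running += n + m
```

Let's trace through this code step by step.

Initialize: running = 0
Entering loop: for n in range(5):
After iteration 1: n = 0, running = 10
After iteration 2: n = 1, running = 25
After iteration 3: n = 2, running = 45
After iteration 4: n = 3, running = 70
After iteration 5: n = 4, running = 100
Loop ends.

Final answer: 100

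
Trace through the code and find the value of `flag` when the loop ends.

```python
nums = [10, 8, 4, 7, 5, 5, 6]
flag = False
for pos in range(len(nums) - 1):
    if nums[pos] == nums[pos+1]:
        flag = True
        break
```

Let's trace through this code step by step.

Initialize: nums = [10, 8, 4, 7, 5, 5, 6]
Initialize: flag = False
Entering loop: for pos in range(len(nums) - 1):
After iteration 1: pos = 0, flag = False
After iteration 2: pos = 1, flag = False
After iteration 3: pos = 2, flag = False
After iteration 4: pos = 3, flag = False
After iteration 5: pos = 4, flag = True
Loop ends.

Final answer: True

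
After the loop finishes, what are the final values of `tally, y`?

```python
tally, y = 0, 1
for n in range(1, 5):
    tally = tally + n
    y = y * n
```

Let's trace through this code step by step.

Initialize: tally = 0
Initialize: y = 1
Entering loop: for n in range(1, 5):
After iteration 1: n = 1, tally = 1, y = 1
After iteration 2: n = 2, tally = 3, y = 2
After iteration 3: n = 3, tally = 6, y = 6
After iteration 4: n = 4, tally = 10, y = 24
Loop ends.

Final answer: 10, 24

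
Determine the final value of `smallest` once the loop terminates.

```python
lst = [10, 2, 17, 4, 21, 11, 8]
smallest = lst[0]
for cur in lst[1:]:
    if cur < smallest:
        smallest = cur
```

Let's trace through this code step by step.

Initialize: lst = [10, 2, 17, 4, 21, 11, 8]
Initialize: smallest = 10
Entering loop: for cur in lst[1:]:
After iteration 1: cur = 2, smallest = 2
After iteration 2: cur = 17, smallest = 2
After iteration 3: cur = 4, smallest = 2
After iteration 4: cur = 21, smallest = 2
After iteration 5: cur = 11, smallest = 2
After iteration 6: cur = 8, smallest = 2
Loop ends.

Final answer: 2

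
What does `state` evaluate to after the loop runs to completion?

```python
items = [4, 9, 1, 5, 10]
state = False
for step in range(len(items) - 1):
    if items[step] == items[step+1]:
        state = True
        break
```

Let's trace through this code step by step.

Initialize: items = [4, 9, 1, 5, 10]
Initialize: state = False
Entering loop: for step in range(len(items) - 1):
After iteration 1: step = 0, state = False
After iteration 2: step = 1, state = False
After iteration 3: step = 2, state = False
After iteration 4: step = 3, state = False
Loop ends.

Final answer: False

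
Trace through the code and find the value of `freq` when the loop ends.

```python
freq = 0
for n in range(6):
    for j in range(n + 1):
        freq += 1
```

Let's trace through this code step by step.

Initialize: freq = 0
Entering loop: for n in range(6):
After iteration 1: n = 0, freq = 1, j = 0
After iteration 2: n = 1, freq = 3, j = 1
After iteration 3: n = 2, freq = 6, j = 2
After iteration 4: n = 3, freq = 10, j = 3
After iteration 5: n = 4, freq = 15, j = 4
After iteration 6: n = 5, freq = 21, j = 5
Loop ends.

Final answer: 21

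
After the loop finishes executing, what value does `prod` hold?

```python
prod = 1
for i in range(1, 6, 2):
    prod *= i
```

Let's trace through this code step by step.

Initialize: prod = 1
Entering loop: for i in range(1, 6, 2):
After iteration 1: i = 1, prod = 1
After iteration 2: i = 3, prod = 3
After iteration 3: i = 5, prod = 15
Loop ends.

Final answer: 15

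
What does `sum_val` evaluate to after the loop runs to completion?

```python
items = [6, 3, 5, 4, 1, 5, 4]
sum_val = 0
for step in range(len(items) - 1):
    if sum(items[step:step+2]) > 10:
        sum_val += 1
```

Let's trace through this code step by step.

Initialize: items = [6, 3, 5, 4, 1, 5, 4]
Initialize: sum_val = 0
Entering loop: for step in range(len(items) - 1):
After iteration 1: step = 0, sum_val = 0
After iteration 2: step = 1, sum_val = 0
After iteration 3: step = 2, sum_val = 0
After iteration 4: step = 3, sum_val = 0
After iteration 5: step = 4, sum_val = 0
After iteration 6: step = 5, sum_val = 0
Loop ends.

Final answer: 0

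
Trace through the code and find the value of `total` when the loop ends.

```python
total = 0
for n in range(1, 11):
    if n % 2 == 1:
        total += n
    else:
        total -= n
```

Let's trace through this code step by step.

Initialize: total = 0
Entering loop: for n in range(1, 11):
After iteration 1: n = 1, total = 1
After iteration 2: n = 2, total = -1
After iteration 3: n = 3, total = 2
After iteration 4: n = 4, total = -2
After iteration 5: n = 5, total = 3
After iteration 6: n = 6, total = -3
After iteration 7: n = 7, total = 4
After iteration 8: n = 8, total = -4
After iteration 9: n = 9, total = 5
After iteration 10: n = 10, total = -5
Loop ends.

Final answer: -5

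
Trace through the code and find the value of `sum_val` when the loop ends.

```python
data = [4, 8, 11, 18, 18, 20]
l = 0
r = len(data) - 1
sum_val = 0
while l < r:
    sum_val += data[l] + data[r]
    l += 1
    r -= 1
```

Let's trace through this code step by step.

Initialize: data = [4, 8, 11, 18, 18, 20]
Initialize: l = 0
Initialize: r = 5
Initialize: sum_val = 0
Entering loop: while l < r:
After iteration 1: l = 1, r = 4, sum_val = 24
After iteration 2: l = 2, r = 3, sum_val = 50
After iteration 3: l = 3, r = 2, sum_val = 79
Loop ends.

Final answer: 79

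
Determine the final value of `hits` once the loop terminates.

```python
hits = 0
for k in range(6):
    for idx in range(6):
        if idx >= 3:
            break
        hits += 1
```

Let's trace through this code step by step.

Initialize: hits = 0
Entering loop: for k in range(6):
After iteration 1: k = 0, hits = 3
After iteration 2: k = 1, hits = 6
After iteration 3: k = 2, hits = 9
After iteration 4: k = 3, hits = 12
After iteration 5: k = 4, hits = 15
After iteration 6: k = 5, hits = 18
Loop ends.

Final answer: 18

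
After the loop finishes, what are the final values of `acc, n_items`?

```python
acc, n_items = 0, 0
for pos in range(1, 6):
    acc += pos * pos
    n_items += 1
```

Let's trace through this code step by step.

Initialize: acc = 0
Initialize: n_items = 0
Entering loop: for pos in range(1, 6):
After iteration 1: pos = 1, acc = 1, n_items = 1
After iteration 2: pos = 2, acc = 5, n_items = 2
After iteration 3: pos = 3, acc = 14, n_items = 3
After iteration 4: pos = 4, acc = 30, n_items = 4
After iteration 5: pos = 5, acc = 55, n_items = 5
Loop ends.

Final answer: 55, 5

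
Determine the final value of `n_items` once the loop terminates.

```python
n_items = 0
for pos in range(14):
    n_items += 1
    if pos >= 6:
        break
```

Let's trace through this code step by step.

Initialize: n_items = 0
Entering loop: for pos in range(14):
After iteration 1: pos = 0, n_items = 1
After iteration 2: pos = 1, n_items = 2
After iteration 3: pos = 2, n_items = 3
After iteration 4: pos = 3, n_items = 4
After iteration 5: pos = 4, n_items = 5
After iteration 6: pos = 5, n_items = 6
After iteration 7: pos = 6, n_items = 7
Loop ends.

Final answer: 7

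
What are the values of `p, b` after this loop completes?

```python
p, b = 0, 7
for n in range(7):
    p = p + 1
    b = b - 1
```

Let's trace through this code step by step.

Initialize: p = 0
Initialize: b = 7
Entering loop: for n in range(7):
After iteration 1: n = 0, p = 1, b = 6
After iteration 2: n = 1, p = 2, b = 5
After iteration 3: n = 2, p = 3, b = 4
After iteration 4: n = 3, p = 4, b = 3
After iteration 5: n = 4, p = 5, b = 2
After iteration 6: n = 5, p = 6, b = 1
After iteration 7: n = 6, p = 7, b = 0
Loop ends.

Final answer: 7, 0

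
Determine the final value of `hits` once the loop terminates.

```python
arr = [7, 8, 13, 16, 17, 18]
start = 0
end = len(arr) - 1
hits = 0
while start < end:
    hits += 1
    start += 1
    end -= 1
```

Let's trace through this code step by step.

Initialize: arr = [7, 8, 13, 16, 17, 18]
Initialize: start = 0
Initialize: end = 5
Initialize: hits = 0
Entering loop: while start < end:
After iteration 1: start = 1, end = 4, hits = 1
After iteration 2: start = 2, end = 3, hits = 2
After iteration 3: start = 3, end = 2, hits = 3
Loop ends.

Final answer: 3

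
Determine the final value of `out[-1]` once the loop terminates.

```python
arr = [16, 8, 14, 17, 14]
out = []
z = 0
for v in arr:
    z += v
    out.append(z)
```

Let's trace through this code step by step.

Initialize: arr = [16, 8, 14, 17, 14]
Initialize: out = []
Initialize: z = 0
Entering loop: for v in arr:
After iteration 1: v = 16, out = [16], z = 16
After iteration 2: v = 8, out = [16, 24], z = 24
After iteration 3: v = 14, out = [16, 24, 38], z = 38
After iteration 4: v = 17, out = [16, 24, 38, 55], z = 55
After iteration 5: v = 14, out = [16, 24, 38, 55, 69], z = 69
Loop ends.
out[-1] = 69

Final answer: 69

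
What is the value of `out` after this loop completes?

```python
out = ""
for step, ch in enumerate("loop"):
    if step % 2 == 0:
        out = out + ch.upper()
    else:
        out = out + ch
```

Let's trace through this code step by step.

Initialize: out = ''
Entering loop: for step, ch in enumerate("loop"):
After iteration 1: step = 0, ch = 'l', out = 'L'
After iteration 2: step = 1, ch = 'o', out = 'Lo'
After iteration 3: step = 2, ch = 'o', out = 'LoO'
After iteration 4: step = 3, ch = 'p', out = 'LoOp'
Loop ends.

Final answer: 'LoOp'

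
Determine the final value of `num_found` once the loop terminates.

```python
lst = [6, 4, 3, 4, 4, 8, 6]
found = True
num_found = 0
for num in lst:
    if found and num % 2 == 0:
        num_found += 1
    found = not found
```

Let's trace through this code step by step.

Initialize: lst = [6, 4, 3, 4, 4, 8, 6]
Initialize: found = True
Initialize: num_found = 0
Entering loop: for num in lst:
After iteration 1: num = 6, found = False, num_found = 1
After iteration 2: num = 4, found = True, num_found = 1
After iteration 3: num = 3, found = False, num_found = 1
After iteration 4: num = 4, found = True, num_found = 1
After iteration 5: num = 4, found = False, num_found = 2
After iteration 6: num = 8, found = True, num_found = 2
After iteration 7: num = 6, found = False, num_found = 3
Loop ends.

Final answer: 3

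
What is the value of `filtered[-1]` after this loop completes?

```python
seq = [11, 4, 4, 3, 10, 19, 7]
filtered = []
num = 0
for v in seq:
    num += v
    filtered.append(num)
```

Let's trace through this code step by step.

Initialize: seq = [11, 4, 4, 3, 10, 19, 7]
Initialize: filtered = []
Initialize: num = 0
Entering loop: for v in seq:
After iteration 1: v = 11, filtered = [11], num = 11
After iteration 2: v = 4, filtered = [11, 15], num = 15
After iteration 3: v = 4, filtered = [11, 15, 19], num = 19
After iteration 4: v = 3, filtered = [11, 15, 19, 22], num = 22
After iteration 5: v = 10, filtered = [11, 15, 19, 22, 32], num = 32
After iteration 6: v = 19, filtered = [11, 15, 19, 22, 32, 51], num = 51
After iteration 7: v = 7, filtered = [11, 15, 19, 22, 32, 51, 58], num = 58
Loop ends.
filtered[-1] = 58

Final answer: 58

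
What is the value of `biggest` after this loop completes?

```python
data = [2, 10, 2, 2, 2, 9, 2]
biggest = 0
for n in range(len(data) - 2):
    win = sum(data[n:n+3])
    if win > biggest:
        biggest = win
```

Let's trace through this code step by step.

Initialize: data = [2, 10, 2, 2, 2, 9, 2]
Initialize: biggest = 0
Entering loop: for n in range(len(data) - 2):
After iteration 1: n = 0, biggest = 14, win = 14
After iteration 2: n = 1, biggest = 14, win = 14
After iteration 3: n = 2, biggest = 14, win = 6
After iteration 4: n = 3, biggest = 14, win = 13
After iteration 5: n = 4, biggest = 14, win = 13
Loop ends.

Final answer: 14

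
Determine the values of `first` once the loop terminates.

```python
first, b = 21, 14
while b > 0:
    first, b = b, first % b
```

Let's trace through this code step by step.

Initialize: first = 21
Initialize: b = 14
Entering loop: while b > 0:
After iteration 1: first = 14, b = 7
After iteration 2: first = 7, b = 0
Loop ends.

Final answer: 7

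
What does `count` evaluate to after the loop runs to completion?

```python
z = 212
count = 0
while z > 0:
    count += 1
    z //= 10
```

Let's trace through this code step by step.

Initialize: z = 212
Initialize: count = 0
Entering loop: while z > 0:
After iteration 1: z = 21, count = 1
After iteration 2: z = 2, count = 2
After iteration 3: z = 0, count = 3
Loop ends.

Final answer: 3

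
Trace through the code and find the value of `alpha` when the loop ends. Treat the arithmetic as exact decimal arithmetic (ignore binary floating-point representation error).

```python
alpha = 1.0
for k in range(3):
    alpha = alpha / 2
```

Let's trace through this code step by step.

Initialize: alpha = 1.0
Entering loop: for k in range(3):
After iteration 1: k = 0, alpha = 0.5
After iteration 2: k = 1, alpha = 0.25
After iteration 3: k = 2, alpha = 0.125
Loop ends.

Final answer: 0.125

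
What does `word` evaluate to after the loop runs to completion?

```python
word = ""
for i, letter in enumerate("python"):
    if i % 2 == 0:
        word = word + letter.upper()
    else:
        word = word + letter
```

Let's trace through this code step by step.

Initialize: word = ''
Entering loop: for i, letter in enumerate("python"):
After iteration 1: i = 0, letter = 'p', word = 'P'
After iteration 2: i = 1, letter = 'y', word = 'Py'
After iteration 3: i = 2, letter = 't', word = 'PyT'
After iteration 4: i = 3, letter = 'h', word = 'PyTh'
After iteration 5: i = 4, letter = 'o', word = 'PyThO'
After iteration 6: i = 5, letter = 'n', word = 'PyThOn'
Loop ends.

Final answer: 'PyThOn'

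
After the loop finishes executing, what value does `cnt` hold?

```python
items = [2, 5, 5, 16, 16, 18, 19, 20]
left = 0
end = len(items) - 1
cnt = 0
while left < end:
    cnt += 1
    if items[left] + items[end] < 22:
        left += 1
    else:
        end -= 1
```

Let's trace through this code step by step.

Initialize: items = [2, 5, 5, 16, 16, 18, 19, 20]
Initialize: left = 0
Initialize: end = 7
Initialize: cnt = 0
Entering loop: while left < end:
After iteration 1: left = 0, end = 6, cnt = 1
After iteration 2: left = 1, end = 6, cnt = 2
After iteration 3: left = 1, end = 5, cnt = 3
After iteration 4: left = 1, end = 4, cnt = 4
After iteration 5: left = 2, end = 4, cnt = 5
After iteration 6: left = 3, end = 4, cnt = 6
After iteration 7: left = 3, end = 3, cnt = 7
Loop ends.

Final answer: 7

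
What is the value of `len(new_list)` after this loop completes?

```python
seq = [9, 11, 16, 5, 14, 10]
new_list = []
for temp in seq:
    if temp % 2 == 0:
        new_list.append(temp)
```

Let's trace through this code step by step.

Initialize: seq = [9, 11, 16, 5, 14, 10]
Initialize: new_list = []
Entering loop: for temp in seq:
After iteration 1: temp = 9, new_list = []
After iteration 2: temp = 11, new_list = []
After iteration 3: temp = 16, new_list = [16]
After iteration 4: temp = 5, new_list = [16]
After iteration 5: temp = 14, new_list = [16, 14]
After iteration 6: temp = 10, new_list = [16, 14, 10]
Loop ends.
len(new_list) = 3

Final answer: 3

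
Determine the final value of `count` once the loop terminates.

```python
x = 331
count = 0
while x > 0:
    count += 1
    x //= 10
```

Let's trace through this code step by step.

Initialize: x = 331
Initialize: count = 0
Entering loop: while x > 0:
After iteration 1: x = 33, count = 1
After iteration 2: x = 3, count = 2
After iteration 3: x = 0, count = 3
Loop ends.

Final answer: 3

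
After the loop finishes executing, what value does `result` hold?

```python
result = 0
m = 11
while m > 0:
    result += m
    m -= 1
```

Let's trace through this code step by step.

Initialize: result = 0
Initialize: m = 11
Entering loop: while m > 0:
After iteration 1: result = 11, m = 10
After iteration 2: result = 21, m = 9
After iteration 3: result = 30, m = 8
After iteration 4: result = 38, m = 7
After iteration 5: result = 45, m = 6
After iteration 6: result = 51, m = 5
After iteration 7: result = 56, m = 4
After iteration 8: result = 60, m = 3
After iteration 9: result = 63, m = 2
After iteration 10: result = 65, m = 1
After iteration 11: result = 66, m = 0
Loop ends.

Final answer: 66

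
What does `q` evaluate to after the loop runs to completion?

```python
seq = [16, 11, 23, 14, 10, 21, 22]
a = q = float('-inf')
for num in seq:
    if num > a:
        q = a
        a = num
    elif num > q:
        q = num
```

Let's trace through this code step by step.

Initialize: seq = [16, 11, 23, 14, 10, 21, 22]
Initialize: a = -inf
Initialize: q = -inf
Entering loop: for num in seq:
After iteration 1: num = 16, a = 16, q = -inf
After iteration 2: num = 11, a = 16, q = 11
After iteration 3: num = 23, a = 23, q = 16
After iteration 4: num = 14, a = 23, q = 16
After iteration 5: num = 10, a = 23, q = 16
After iteration 6: num = 21, a = 23, q = 21
After iteration 7: num = 22, a = 23, q = 22
Loop ends.

Final answer: 22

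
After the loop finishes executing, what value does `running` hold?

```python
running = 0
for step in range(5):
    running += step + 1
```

Let's trace through this code step by step.

Initialize: running = 0
Entering loop: for step in range(5):
After iteration 1: step = 0, running = 1
After iteration 2: step = 1, running = 3
After iteration 3: step = 2, running = 6
After iteration 4: step = 3, running = 10
After iteration 5: step = 4, running = 15
Loop ends.

Final answer: 15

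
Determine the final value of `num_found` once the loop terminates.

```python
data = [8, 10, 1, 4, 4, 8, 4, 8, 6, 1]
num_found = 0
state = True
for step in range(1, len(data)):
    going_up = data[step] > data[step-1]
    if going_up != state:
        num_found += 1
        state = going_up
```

Let's trace through this code step by step.

Initialize: data = [8, 10, 1, 4, 4, 8, 4, 8, 6, 1]
Initialize: num_found = 0
Initialize: state = True
Entering loop: for step in range(1, len(data)):
After iteration 1: step = 1, num_found = 0, state = True, going_up = True
After iteration 2: step = 2, num_found = 1, state = False, going_up = False
After iteration 3: step = 3, num_found = 2, state = True, going_up = True
After iteration 4: step = 4, num_found = 3, state = False, going_up = False
After iteration 5: step = 5, num_found = 4, state = True, going_up = True
After iteration 6: step = 6, num_found = 5, state = False, going_up = False
After iteration 7: step = 7, num_found = 6, state = True, going_up = True
After iteration 8: step = 8, num_found = 7, state = False, going_up = False
After iteration 9: step = 9, num_found = 7, state = False, going_up = False
Loop ends.

Final answer: 7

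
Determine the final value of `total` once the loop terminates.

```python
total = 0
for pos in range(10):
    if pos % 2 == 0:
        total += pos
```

Let's trace through this code step by step.

Initialize: total = 0
Entering loop: for pos in range(10):
After iteration 1: pos = 0, total = 0
After iteration 2: pos = 1, total = 0
After iteration 3: pos = 2, total = 2
After iteration 4: pos = 3, total = 2
After iteration 5: pos = 4, total = 6
After iteration 6: pos = 5, total = 6
After iteration 7: pos = 6, total = 12
After iteration 8: pos = 7, total = 12
After iteration 9: pos = 8, total = 20
After iteration 10: pos = 9, total = 20
Loop ends.

Final answer: 20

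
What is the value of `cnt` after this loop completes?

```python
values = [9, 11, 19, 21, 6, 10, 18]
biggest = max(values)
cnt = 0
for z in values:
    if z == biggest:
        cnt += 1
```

Let's trace through this code step by step.

Initialize: values = [9, 11, 19, 21, 6, 10, 18]
Initialize: biggest = 21
Initialize: cnt = 0
Entering loop: for z in values:
After iteration 1: z = 9, cnt = 0
After iteration 2: z = 11, cnt = 0
After iteration 3: z = 19, cnt = 0
After iteration 4: z = 21, cnt = 1
After iteration 5: z = 6, cnt = 1
After iteration 6: z = 10, cnt = 1
After iteration 7: z = 18, cnt = 1
Loop ends.

Final answer: 1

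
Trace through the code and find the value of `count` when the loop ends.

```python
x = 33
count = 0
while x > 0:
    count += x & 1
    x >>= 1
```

Let's trace through this code step by step.

Initialize: x = 33
Initialize: count = 0
Entering loop: while x > 0:
After iteration 1: x = 16, count = 1
After iteration 2: x = 8, count = 1
After iteration 3: x = 4, count = 1
After iteration 4: x = 2, count = 1
After iteration 5: x = 1, count = 1
After iteration 6: x = 0, count = 2
Loop ends.

Final answer: 2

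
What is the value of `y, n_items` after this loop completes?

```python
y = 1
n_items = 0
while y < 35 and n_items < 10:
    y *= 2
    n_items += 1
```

Let's trace through this code step by step.

Initialize: y = 1
Initialize: n_items = 0
Entering loop: while y < 35 and n_items < 10:
After iteration 1: y = 2, n_items = 1
After iteration 2: y = 4, n_items = 2
After iteration 3: y = 8, n_items = 3
After iteration 4: y = 16, n_items = 4
After iteration 5: y = 32, n_items = 5
After iteration 6: y = 64, n_items = 6
Loop ends.

Final answer: 64, 6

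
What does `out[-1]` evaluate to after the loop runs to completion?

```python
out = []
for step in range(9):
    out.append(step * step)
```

Let's trace through this code step by step.

Initialize: out = []
Entering loop: for step in range(9):
After iteration 1: step = 0, out = [0]
After iteration 2: step = 1, out = [0, 1]
After iteration 3: step = 2, out = [0, 1, 4]
After iteration 4: step = 3, out = [0, 1, 4, 9]
After iteration 5: step = 4, out = [0, 1, 4, 9, 16]
After iteration 6: step = 5, out = [0, 1, 4, 9, 16, 25]
After iteration 7: step = 6, out = [0, 1, 4, 9, 16, 25, 36]
After iteration 8: step = 7, out = [0, 1, 4, 9, 16, 25, 36, 49]
After iteration 9: step = 8, out = [0, 1, 4, 9, 16, 25, 36, 49, 64]
Loop ends.
out[-1] = 64

Final answer: 64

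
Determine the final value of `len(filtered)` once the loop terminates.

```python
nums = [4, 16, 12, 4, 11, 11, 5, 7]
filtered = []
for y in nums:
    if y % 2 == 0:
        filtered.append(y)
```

Let's trace through this code step by step.

Initialize: nums = [4, 16, 12, 4, 11, 11, 5, 7]
Initialize: filtered = []
Entering loop: for y in nums:
After iteration 1: y = 4, filtered = [4]
After iteration 2: y = 16, filtered = [4, 16]
After iteration 3: y = 12, filtered = [4, 16, 12]
After iteration 4: y = 4, filtered = [4, 16, 12, 4]
After iteration 5: y = 11, filtered = [4, 16, 12, 4]
After iteration 6: y = 11, filtered = [4, 16, 12, 4]
After iteration 7: y = 5, filtered = [4, 16, 12, 4]
After iteration 8: y = 7, filtered = [4, 16, 12, 4]
Loop ends.
len(filtered) = 4

Final answer: 4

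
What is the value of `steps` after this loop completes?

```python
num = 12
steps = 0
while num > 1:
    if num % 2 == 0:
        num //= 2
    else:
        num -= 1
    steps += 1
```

Let's trace through this code step by step.

Initialize: num = 12
Initialize: steps = 0
Entering loop: while num > 1:
After iteration 1: num = 6, steps = 1
After iteration 2: num = 3, steps = 2
After iteration 3: num = 2, steps = 3
After iteration 4: num = 1, steps = 4
Loop ends.

Final answer: 4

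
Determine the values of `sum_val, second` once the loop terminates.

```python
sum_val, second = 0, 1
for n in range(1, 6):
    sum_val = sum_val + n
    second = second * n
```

Let's trace through this code step by step.

Initialize: sum_val = 0
Initialize: second = 1
Entering loop: for n in range(1, 6):
After iteration 1: n = 1, sum_val = 1, second = 1
After iteration 2: n = 2, sum_val = 3, second = 2
After iteration 3: n = 3, sum_val = 6, second = 6
After iteration 4: n = 4, sum_val = 10, second = 24
After iteration 5: n = 5, sum_val = 15, second = 120
Loop ends.

Final answer: 15, 120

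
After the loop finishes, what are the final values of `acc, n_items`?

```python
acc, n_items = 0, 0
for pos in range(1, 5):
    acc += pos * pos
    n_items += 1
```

Let's trace through this code step by step.

Initialize: acc = 0
Initialize: n_items = 0
Entering loop: for pos in range(1, 5):
After iteration 1: pos = 1, acc = 1, n_items = 1
After iteration 2: pos = 2, acc = 5, n_items = 2
After iteration 3: pos = 3, acc = 14, n_items = 3
After iteration 4: pos = 4, acc = 30, n_items = 4
Loop ends.

Final answer: 30, 4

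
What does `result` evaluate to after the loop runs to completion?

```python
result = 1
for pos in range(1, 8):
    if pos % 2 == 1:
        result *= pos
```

Let's trace through this code step by step.

Initialize: result = 1
Entering loop: for pos in range(1, 8):
After iteration 1: pos = 1, result = 1
After iteration 2: pos = 2, result = 1
After iteration 3: pos = 3, result = 3
After iteration 4: pos = 4, result = 3
After iteration 5: pos = 5, result = 15
After iteration 6: pos = 6, result = 15
After iteration 7: pos = 7, result = 105
Loop ends.

Final answer: 105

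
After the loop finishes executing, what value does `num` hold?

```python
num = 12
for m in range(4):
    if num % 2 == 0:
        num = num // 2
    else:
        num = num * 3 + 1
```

Let's trace through this code step by step.

Initialize: num = 12
Entering loop: for m in range(4):
After iteration 1: m = 0, num = 6
After iteration 2: m = 1, num = 3
After iteration 3: m = 2, num = 10
After iteration 4: m = 3, num = 5
Loop ends.

Final answer: 5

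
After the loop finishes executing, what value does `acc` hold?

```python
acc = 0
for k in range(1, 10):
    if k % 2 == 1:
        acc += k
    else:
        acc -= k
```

Let's trace through this code step by step.

Initialize: acc = 0
Entering loop: for k in range(1, 10):
After iteration 1: k = 1, acc = 1
After iteration 2: k = 2, acc = -1
After iteration 3: k = 3, acc = 2
After iteration 4: k = 4, acc = -2
After iteration 5: k = 5, acc = 3
After iteration 6: k = 6, acc = -3
After iteration 7: k = 7, acc = 4
After iteration 8: k = 8, acc = -4
After iteration 9: k = 9, acc = 5
Loop ends.

Final answer: 5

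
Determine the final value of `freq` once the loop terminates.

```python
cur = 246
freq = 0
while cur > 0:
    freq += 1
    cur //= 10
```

Let's trace through this code step by step.

Initialize: cur = 246
Initialize: freq = 0
Entering loop: while cur > 0:
After iteration 1: cur = 24, freq = 1
After iteration 2: cur = 2, freq = 2
After iteration 3: cur = 0, freq = 3
Loop ends.

Final answer: 3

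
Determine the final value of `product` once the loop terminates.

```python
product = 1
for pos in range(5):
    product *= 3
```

Let's trace through this code step by step.

Initialize: product = 1
Entering loop: for pos in range(5):
After iteration 1: pos = 0, product = 3
After iteration 2: pos = 1, product = 9
After iteration 3: pos = 2, product = 27
After iteration 4: pos = 3, product = 81
After iteration 5: pos = 4, product = 243
Loop ends.

Final answer: 243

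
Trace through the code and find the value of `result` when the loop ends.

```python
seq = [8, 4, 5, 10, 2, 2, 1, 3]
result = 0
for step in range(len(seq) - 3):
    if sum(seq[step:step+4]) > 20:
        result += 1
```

Let's trace through this code step by step.

Initialize: seq = [8, 4, 5, 10, 2, 2, 1, 3]
Initialize: result = 0
Entering loop: for step in range(len(seq) - 3):
After iteration 1: step = 0, result = 1
After iteration 2: step = 1, result = 2
After iteration 3: step = 2, result = 2
After iteration 4: step = 3, result = 2
After iteration 5: step = 4, result = 2
Loop ends.

Final answer: 2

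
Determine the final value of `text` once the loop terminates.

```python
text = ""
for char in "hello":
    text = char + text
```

Let's trace through this code step by step.

Initialize: text = ''
Entering loop: for char in "hello":
After iteration 1: char = 'h', text = 'h'
After iteration 2: char = 'e', text = 'eh'
After iteration 3: char = 'l', text = 'leh'
After iteration 4: char = 'l', text = 'lleh'
After iteration 5: char = 'o', text = 'olleh'
Loop ends.

Final answer: 'olleh'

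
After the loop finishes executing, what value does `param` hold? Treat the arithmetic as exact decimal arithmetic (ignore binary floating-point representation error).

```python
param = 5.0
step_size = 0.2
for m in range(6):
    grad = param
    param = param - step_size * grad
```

Let's trace through this code step by step.

Initialize: param = 5.0
Initialize: step_size = 0.2
Entering loop: for m in range(6):
After iteration 1: m = 0, param = 4.0, grad = 5.0
After iteration 2: m = 1, param = 3.2, grad = 4.0
After iteration 3: m = 2, param = 2.56, grad = 3.2
After iteration 4: m = 3, param = 2.048, grad = 2.56
After iteration 5: m = 4, param = 1.6384, grad = 2.048
After iteration 6: m = 5, param = 1.31072, grad = 1.6384
Loop ends.

Final answer: 1.31072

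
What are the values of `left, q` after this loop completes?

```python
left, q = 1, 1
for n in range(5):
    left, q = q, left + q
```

Let's trace through this code step by step.

Initialize: left = 1
Initialize: q = 1
Entering loop: for n in range(5):
After iteration 1: n = 0, left = 1, q = 2
After iteration 2: n = 1, left = 2, q = 3
After iteration 3: n = 2, left = 3, q = 5
After iteration 4: n = 3, left = 5, q = 8
After iteration 5: n = 4, left = 8, q = 13
Loop ends.

Final answer: 8, 13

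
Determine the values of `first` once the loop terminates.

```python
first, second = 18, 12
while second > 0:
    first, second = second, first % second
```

Let's trace through this code step by step.

Initialize: first = 18
Initialize: second = 12
Entering loop: while second > 0:
After iteration 1: first = 12, second = 6
After iteration 2: first = 6, second = 0
Loop ends.

Final answer: 6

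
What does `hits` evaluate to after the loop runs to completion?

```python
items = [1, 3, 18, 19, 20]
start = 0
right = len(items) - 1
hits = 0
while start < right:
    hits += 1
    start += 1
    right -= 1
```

Let's trace through this code step by step.

Initialize: items = [1, 3, 18, 19, 20]
Initialize: start = 0
Initialize: right = 4
Initialize: hits = 0
Entering loop: while start < right:
After iteration 1: start = 1, right = 3, hits = 1
After iteration 2: start = 2, right = 2, hits = 2
Loop ends.

Final answer: 2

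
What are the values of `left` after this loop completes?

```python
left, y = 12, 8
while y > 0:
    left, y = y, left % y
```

Let's trace through this code step by step.

Initialize: left = 12
Initialize: y = 8
Entering loop: while y > 0:
After iteration 1: left = 8, y = 4
After iteration 2: left = 4, y = 0
Loop ends.

Final answer: 4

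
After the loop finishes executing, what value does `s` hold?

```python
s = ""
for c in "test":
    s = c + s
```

Let's trace through this code step by step.

Initialize: s = ''
Entering loop: for c in "test":
After iteration 1: c = 't', s = 't'
After iteration 2: c = 'e', s = 'et'
After iteration 3: c = 's', s = 'set'
After iteration 4: c = 't', s = 'tset'
Loop ends.

Final answer: 'tset'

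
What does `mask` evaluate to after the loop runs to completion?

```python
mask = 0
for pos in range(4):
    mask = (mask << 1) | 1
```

Let's trace through this code step by step.

Initialize: mask = 0
Entering loop: for pos in range(4):
After iteration 1: pos = 0, mask = 1
After iteration 2: pos = 1, mask = 3
After iteration 3: pos = 2, mask = 7
After iteration 4: pos = 3, mask = 15
Loop ends.

Final answer: 15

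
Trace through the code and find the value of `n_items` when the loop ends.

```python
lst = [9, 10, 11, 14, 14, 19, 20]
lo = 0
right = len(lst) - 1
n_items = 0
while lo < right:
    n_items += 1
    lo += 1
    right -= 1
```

Let's trace through this code step by step.

Initialize: lst = [9, 10, 11, 14, 14, 19, 20]
Initialize: lo = 0
Initialize: right = 6
Initialize: n_items = 0
Entering loop: while lo < right:
After iteration 1: lo = 1, right = 5, n_items = 1
After iteration 2: lo = 2, right = 4, n_items = 2
After iteration 3: lo = 3, right = 3, n_items = 3
Loop ends.

Final answer: 3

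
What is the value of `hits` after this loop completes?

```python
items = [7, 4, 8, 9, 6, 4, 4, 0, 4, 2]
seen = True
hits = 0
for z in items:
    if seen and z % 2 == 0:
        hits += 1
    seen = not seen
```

Let's trace through this code step by step.

Initialize: items = [7, 4, 8, 9, 6, 4, 4, 0, 4, 2]
Initialize: seen = True
Initialize: hits = 0
Entering loop: for z in items:
After iteration 1: z = 7, seen = False, hits = 0
After iteration 2: z = 4, seen = True, hits = 0
After iteration 3: z = 8, seen = False, hits = 1
After iteration 4: z = 9, seen = True, hits = 1
After iteration 5: z = 6, seen = False, hits = 2
After iteration 6: z = 4, seen = True, hits = 2
After iteration 7: z = 4, seen = False, hits = 3
After iteration 8: z = 0, seen = True, hits = 3
After iteration 9: z = 4, seen = False, hits = 4
After iteration 10: z = 2, seen = True, hits = 4
Loop ends.

Final answer: 4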